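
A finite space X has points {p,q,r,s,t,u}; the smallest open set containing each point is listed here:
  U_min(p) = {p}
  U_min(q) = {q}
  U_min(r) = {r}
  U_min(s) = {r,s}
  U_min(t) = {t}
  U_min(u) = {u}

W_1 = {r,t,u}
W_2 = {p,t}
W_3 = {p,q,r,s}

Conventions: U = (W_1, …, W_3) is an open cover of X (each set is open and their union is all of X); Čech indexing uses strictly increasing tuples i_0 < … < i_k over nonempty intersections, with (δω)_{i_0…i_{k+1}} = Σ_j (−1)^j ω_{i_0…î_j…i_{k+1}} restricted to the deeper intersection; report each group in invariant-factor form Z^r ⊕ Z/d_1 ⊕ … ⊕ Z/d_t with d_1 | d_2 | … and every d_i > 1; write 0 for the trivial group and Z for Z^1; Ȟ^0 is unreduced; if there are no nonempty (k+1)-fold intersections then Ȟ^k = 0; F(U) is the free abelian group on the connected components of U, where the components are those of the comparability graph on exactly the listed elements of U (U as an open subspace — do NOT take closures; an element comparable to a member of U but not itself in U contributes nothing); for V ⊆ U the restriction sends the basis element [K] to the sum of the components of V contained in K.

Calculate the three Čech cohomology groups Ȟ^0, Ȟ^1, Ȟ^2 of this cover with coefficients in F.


nonempty overlaps:
  W12={t} W13={r} W23={p}
components per intersection:
  W1: {r} {t} {u}
  W2: {p} {t}
  W3: {p} {q} {r,s}
  W12: {t}
  W13: {r}
  W23: {p}
C dims 8,3; δ0: rk 3, SNF 1^3
degree 0: 8−3−0 = 5 → Ȟ^0 ≅ Z^5
degree 1: 3−0−3 = 0 → Ȟ^1 ≅ 0
degree 2: 0−0−0 = 0 → Ȟ^2 ≅ 0

Ȟ^0(U;F) ≅ Z^5,  Ȟ^1(U;F) ≅ 0,  Ȟ^2(U;F) ≅ 0


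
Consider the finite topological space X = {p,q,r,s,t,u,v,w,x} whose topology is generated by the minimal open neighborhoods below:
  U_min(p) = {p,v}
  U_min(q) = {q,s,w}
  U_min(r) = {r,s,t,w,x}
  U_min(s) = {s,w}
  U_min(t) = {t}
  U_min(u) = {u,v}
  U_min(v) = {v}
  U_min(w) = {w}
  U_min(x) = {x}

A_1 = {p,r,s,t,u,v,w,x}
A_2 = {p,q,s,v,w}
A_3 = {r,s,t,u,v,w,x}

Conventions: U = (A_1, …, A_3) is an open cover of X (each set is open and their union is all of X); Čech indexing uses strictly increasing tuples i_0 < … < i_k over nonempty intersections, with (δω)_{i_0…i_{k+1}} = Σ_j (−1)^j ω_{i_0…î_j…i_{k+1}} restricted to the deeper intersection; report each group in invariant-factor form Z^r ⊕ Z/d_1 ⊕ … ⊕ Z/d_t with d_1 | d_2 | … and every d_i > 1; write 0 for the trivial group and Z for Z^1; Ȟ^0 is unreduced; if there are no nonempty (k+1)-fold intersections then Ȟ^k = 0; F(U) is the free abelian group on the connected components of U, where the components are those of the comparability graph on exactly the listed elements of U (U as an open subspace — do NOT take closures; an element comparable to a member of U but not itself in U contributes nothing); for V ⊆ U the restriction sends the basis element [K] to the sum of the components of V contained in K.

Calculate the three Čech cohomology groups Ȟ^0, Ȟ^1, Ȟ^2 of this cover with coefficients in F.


Ȟ^0 = Z^2; Ȟ^1 = 0; Ȟ^2 = 0

nerve simplices:
  A12={p,s,v,w} A13={r,s,t,u,v,w,x} A23={s,v,w}
  A123={s,v,w}
components per intersection:
  A1: {p,u,v} {r,s,t,w,x}
  A2: {p,v} {q,s,w}
  A3: {r,s,t,w,x} {u,v}
  A12: {p,v} {s,w}
  A13: {r,s,t,w,x} {u,v}
  A23: {s,w} {v}
  A123: {s,w} {v}
C dims 6,6,2; δ0: rk 4, SNF 1^4; δ1: rk 2, SNF 1^2
degree 0: 6−4−0 = 2 → Ȟ^0 ≅ Z^2
degree 1: 6−2−4 = 0 → Ȟ^1 ≅ 0
degree 2: 2−0−2 = 0 → Ȟ^2 ≅ 0


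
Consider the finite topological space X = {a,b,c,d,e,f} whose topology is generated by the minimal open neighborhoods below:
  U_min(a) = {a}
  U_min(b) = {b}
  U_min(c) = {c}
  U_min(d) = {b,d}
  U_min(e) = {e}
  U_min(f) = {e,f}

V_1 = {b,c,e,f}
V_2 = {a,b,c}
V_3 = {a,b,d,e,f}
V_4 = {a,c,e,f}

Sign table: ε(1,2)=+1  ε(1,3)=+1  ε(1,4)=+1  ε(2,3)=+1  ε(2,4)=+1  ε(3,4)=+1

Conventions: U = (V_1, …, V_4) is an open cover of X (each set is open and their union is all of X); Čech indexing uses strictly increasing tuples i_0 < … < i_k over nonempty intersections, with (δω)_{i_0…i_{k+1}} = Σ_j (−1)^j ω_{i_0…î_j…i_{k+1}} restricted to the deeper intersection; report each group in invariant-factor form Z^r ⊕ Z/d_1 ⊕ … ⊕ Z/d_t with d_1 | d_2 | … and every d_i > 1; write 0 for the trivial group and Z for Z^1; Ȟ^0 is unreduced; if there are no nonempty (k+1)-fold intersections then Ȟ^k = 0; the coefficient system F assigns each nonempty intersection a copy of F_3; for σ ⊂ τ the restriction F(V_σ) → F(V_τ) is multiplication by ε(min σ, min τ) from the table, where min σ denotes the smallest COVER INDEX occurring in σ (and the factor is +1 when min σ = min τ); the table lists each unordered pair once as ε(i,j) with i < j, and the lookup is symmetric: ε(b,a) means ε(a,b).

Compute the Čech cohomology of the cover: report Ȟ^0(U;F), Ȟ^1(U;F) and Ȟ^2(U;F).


nerve simplices:
  V12={b,c} V13={b,e,f} V14={c,e,f} V23={a,b} V24={a,c} V34={a,e,f}
  V123={b} V124={c} V134={e,f} V234={a}
C dims 4,6,4; δ0: rk_F3 3; δ1: rk_F3 3
degree 0: 4−3−0 = 1 → Ȟ^0 ≅ Z/3
degree 1: 6−3−3 = 0 → Ȟ^1 ≅ 0
degree 2: 4−0−3 = 1 → Ȟ^2 ≅ Z/3

Ȟ^0 = Z/3; Ȟ^1 = 0; Ȟ^2 = Z/3


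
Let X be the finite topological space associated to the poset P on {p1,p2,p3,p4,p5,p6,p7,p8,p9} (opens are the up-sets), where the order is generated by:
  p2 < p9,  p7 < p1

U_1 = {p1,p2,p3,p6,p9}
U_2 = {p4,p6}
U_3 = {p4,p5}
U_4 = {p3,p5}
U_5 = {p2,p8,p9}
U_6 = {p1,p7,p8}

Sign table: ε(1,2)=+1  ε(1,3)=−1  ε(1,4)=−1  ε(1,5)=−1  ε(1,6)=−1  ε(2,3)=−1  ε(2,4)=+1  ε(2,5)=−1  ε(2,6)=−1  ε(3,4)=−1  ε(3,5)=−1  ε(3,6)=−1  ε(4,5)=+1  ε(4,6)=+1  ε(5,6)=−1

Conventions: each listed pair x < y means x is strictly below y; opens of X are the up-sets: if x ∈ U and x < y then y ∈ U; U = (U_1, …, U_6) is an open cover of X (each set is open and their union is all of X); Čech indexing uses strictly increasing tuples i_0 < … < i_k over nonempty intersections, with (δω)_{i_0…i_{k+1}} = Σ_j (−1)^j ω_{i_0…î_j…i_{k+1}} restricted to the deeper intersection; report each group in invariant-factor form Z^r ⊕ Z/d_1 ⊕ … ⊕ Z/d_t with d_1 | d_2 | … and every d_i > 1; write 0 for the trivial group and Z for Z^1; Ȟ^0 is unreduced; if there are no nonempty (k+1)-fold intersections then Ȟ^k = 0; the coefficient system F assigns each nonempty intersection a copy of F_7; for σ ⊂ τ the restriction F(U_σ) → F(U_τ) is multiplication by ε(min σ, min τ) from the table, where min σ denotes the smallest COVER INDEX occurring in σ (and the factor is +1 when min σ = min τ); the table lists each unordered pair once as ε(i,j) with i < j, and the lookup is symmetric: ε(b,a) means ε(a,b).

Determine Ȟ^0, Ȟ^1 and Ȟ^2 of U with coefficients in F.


nonempty overlaps:
  U12={p6} U14={p3} U15={p2,p9} U16={p1} U23={p4} U34={p5} U56={p8}
C dims 6,7; δ0: rk_F7 6
degree 0: 6−6−0 = 0 → Ȟ^0 ≅ 0
degree 1: 7−0−6 = 1 → Ȟ^1 ≅ Z/7
degree 2: 0−0−0 = 0 → Ȟ^2 ≅ 0

Ȟ^0(U;F) ≅ 0,  Ȟ^1(U;F) ≅ Z/7,  Ȟ^2(U;F) ≅ 0


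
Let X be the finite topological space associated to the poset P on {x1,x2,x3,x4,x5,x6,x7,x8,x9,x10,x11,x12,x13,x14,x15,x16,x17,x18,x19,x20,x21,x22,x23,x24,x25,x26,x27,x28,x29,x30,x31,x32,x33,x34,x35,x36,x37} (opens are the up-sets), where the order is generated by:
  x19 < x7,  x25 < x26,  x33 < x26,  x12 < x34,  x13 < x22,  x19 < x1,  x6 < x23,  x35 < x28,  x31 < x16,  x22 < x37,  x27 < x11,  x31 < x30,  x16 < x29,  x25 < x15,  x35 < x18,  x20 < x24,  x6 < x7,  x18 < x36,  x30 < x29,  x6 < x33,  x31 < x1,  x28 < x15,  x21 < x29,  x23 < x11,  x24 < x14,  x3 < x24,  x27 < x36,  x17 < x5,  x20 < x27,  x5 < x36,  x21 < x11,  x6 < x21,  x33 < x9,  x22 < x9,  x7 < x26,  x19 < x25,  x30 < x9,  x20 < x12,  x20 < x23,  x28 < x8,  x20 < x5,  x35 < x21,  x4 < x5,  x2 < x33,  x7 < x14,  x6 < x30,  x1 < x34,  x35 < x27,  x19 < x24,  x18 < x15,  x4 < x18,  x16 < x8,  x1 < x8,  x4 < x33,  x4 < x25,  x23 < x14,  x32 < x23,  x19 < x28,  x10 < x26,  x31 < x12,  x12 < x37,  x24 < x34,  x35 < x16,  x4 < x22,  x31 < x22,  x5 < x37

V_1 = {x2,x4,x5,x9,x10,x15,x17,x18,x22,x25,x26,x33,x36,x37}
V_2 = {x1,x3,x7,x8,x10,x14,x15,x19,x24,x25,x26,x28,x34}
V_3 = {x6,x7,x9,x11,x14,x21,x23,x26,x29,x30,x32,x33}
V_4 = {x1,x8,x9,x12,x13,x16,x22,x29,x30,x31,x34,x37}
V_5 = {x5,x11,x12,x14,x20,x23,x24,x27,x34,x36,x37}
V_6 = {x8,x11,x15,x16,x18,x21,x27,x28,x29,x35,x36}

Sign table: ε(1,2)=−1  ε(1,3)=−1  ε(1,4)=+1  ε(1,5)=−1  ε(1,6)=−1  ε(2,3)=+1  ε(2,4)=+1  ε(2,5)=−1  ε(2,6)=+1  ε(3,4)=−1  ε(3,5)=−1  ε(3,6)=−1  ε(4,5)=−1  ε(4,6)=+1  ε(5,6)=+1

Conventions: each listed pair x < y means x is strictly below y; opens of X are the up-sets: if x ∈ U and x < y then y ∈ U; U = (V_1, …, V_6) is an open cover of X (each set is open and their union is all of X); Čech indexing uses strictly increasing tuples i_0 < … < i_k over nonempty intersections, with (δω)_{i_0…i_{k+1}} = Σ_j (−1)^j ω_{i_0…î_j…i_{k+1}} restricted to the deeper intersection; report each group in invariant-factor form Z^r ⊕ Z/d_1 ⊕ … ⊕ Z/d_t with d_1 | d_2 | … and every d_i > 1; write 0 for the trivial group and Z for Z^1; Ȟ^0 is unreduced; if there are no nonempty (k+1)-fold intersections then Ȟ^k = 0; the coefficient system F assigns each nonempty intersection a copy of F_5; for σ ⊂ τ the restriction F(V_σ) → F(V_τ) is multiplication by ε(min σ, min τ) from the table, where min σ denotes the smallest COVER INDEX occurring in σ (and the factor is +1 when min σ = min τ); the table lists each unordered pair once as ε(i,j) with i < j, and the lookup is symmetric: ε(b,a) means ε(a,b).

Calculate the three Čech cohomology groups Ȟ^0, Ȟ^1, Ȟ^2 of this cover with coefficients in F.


nonempty overlaps:
  V12={x10,x15,x25,x26} V13={x9,x26,x33} V14={x9,x22,x37} V15={x5,x36,x37} V16={x15,x18,x36} V23={x7,x14,x26} V24={x1,x8,x34} V25={x14,x24,x34} V26={x8,x15,x28} V34={x9,x29,x30} V35={x11,x14,x23} V36={x11,x21,x29} V45={x12,x34,x37} V46={x8,x16,x29} V56={x11,x27,x36}
  V123={x26} V126={x15} V134={x9} V145={x37} V156={x36} V235={x14} V245={x34} V246={x8} V346={x29} V356={x11}
C dims 6,15,10; δ0: rk_F5 6; δ1: rk_F5 9
degree 0: 6−6−0 = 0 → Ȟ^0 ≅ 0
degree 1: 15−9−6 = 0 → Ȟ^1 ≅ 0
degree 2: 10−0−9 = 1 → Ȟ^2 ≅ Z/5

Ȟ^0 ≅ 0; Ȟ^1 ≅ 0; Ȟ^2 ≅ Z/5


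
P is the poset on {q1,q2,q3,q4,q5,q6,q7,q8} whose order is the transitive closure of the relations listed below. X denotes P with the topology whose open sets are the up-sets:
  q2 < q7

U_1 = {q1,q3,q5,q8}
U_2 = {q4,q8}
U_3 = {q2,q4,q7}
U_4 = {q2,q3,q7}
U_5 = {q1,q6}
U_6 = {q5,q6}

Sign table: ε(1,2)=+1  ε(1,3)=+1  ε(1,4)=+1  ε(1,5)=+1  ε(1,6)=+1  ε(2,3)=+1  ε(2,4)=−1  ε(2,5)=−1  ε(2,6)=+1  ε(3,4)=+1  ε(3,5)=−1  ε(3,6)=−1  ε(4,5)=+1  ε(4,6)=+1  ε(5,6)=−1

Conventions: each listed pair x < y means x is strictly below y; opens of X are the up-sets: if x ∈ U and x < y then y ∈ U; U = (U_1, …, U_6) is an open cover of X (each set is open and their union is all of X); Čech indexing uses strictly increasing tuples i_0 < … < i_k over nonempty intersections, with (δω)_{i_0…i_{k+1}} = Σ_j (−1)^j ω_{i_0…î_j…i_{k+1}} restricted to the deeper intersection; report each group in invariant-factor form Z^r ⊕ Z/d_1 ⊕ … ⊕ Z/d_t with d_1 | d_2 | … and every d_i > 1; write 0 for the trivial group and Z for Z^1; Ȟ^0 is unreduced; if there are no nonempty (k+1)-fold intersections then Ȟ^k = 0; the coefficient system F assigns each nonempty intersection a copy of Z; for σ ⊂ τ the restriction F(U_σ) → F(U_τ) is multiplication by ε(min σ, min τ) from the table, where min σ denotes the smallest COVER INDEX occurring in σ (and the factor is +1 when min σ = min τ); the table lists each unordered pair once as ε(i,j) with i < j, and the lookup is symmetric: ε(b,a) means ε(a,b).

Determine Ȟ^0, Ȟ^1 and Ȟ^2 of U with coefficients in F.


Ȟ^0 = 0,  Ȟ^1 = Z ⊕ Z/2,  Ȟ^2 = 0

cover nerve:
  U12={q8} U14={q3} U15={q1} U16={q5} U23={q4} U34={q2,q7} U56={q6}
C dims 6,7; δ0: rk 6, SNF 1^5·2
Ȟ^0: (6−6)−0=0 ⇒ 0
Ȟ^1: (7−0)−6=1 plus torsion [2] ⇒ Z ⊕ Z/2
Ȟ^2: (0−0)−0=0 ⇒ 0


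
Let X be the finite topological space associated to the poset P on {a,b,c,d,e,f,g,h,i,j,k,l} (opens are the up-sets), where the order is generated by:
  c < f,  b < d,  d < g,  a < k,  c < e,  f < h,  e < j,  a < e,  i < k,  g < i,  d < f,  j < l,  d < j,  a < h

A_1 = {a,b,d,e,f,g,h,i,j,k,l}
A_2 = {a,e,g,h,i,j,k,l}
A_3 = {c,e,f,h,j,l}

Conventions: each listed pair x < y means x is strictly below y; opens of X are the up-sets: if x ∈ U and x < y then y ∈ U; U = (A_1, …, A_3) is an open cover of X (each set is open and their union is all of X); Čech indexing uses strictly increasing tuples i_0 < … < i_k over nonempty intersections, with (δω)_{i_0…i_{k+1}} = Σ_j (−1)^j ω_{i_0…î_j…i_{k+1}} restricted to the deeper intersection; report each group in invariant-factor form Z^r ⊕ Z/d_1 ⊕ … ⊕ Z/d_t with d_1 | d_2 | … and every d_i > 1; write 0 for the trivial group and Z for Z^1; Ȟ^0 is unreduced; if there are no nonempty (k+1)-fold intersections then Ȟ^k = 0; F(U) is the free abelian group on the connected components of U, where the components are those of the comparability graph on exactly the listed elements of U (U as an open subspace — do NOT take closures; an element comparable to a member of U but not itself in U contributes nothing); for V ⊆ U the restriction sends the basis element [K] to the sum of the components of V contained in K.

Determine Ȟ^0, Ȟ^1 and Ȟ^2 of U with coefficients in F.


Ȟ^0 = Z, Ȟ^1 = Z and Ȟ^2 = 0

nerve simplices:
  A12={a,e,g,h,i,j,k,l} A13={e,f,h,j,l} A23={e,h,j,l}
  A123={e,h,j,l}
components per intersection:
  A1: {a,b,d,e,f,g,h,i,j,k,l}
  A2: {a,e,g,h,i,j,k,l}
  A3: {c,e,f,h,j,l}
  A12: {a,e,g,h,i,j,k,l}
  A13: {e,j,l} {f,h}
  A23: {e,j,l} {h}
  A123: {e,j,l} {h}
C dims 3,5,2; δ0: rk 2, SNF 1^2; δ1: rk 2, SNF 1^2
degree 0: 3−2−0 = 1 → Ȟ^0 ≅ Z
degree 1: 5−2−2 = 1 → Ȟ^1 ≅ Z
degree 2: 2−0−2 = 0 → Ȟ^2 ≅ 0


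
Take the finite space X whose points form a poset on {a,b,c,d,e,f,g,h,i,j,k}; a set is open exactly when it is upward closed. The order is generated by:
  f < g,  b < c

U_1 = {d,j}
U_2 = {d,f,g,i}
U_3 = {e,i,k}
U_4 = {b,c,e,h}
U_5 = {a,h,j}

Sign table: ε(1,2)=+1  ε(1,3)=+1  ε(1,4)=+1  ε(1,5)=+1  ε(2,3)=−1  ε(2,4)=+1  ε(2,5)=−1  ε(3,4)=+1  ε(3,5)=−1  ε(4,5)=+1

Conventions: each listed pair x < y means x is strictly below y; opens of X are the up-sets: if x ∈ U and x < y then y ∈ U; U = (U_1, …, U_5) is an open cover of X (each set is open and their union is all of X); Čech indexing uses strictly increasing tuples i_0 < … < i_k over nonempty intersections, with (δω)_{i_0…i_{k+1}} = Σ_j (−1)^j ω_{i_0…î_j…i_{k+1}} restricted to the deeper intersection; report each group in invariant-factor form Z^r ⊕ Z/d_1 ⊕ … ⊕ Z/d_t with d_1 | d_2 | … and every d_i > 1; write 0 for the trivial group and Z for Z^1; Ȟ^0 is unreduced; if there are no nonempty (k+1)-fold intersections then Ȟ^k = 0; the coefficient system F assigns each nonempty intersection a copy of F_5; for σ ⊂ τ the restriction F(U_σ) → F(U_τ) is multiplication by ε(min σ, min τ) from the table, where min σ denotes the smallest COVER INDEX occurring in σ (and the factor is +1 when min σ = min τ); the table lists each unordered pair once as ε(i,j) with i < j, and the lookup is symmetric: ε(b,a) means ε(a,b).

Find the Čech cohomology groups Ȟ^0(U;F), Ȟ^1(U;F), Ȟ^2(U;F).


nerve of the cover:
  U12={d} U15={j} U23={i} U34={e} U45={h}
C dims 5,5; δ0: rk_F5 5
Ȟ^0 = (5 − 5) − 0 = 0, so Ȟ^0 ≅ 0
Ȟ^1 = (5 − 0) − 5 = 0, so Ȟ^1 ≅ 0
Ȟ^2 = (0 − 0) − 0 = 0, so Ȟ^2 ≅ 0

Ȟ^0 ≅ 0, Ȟ^1 ≅ 0 and Ȟ^2 ≅ 0


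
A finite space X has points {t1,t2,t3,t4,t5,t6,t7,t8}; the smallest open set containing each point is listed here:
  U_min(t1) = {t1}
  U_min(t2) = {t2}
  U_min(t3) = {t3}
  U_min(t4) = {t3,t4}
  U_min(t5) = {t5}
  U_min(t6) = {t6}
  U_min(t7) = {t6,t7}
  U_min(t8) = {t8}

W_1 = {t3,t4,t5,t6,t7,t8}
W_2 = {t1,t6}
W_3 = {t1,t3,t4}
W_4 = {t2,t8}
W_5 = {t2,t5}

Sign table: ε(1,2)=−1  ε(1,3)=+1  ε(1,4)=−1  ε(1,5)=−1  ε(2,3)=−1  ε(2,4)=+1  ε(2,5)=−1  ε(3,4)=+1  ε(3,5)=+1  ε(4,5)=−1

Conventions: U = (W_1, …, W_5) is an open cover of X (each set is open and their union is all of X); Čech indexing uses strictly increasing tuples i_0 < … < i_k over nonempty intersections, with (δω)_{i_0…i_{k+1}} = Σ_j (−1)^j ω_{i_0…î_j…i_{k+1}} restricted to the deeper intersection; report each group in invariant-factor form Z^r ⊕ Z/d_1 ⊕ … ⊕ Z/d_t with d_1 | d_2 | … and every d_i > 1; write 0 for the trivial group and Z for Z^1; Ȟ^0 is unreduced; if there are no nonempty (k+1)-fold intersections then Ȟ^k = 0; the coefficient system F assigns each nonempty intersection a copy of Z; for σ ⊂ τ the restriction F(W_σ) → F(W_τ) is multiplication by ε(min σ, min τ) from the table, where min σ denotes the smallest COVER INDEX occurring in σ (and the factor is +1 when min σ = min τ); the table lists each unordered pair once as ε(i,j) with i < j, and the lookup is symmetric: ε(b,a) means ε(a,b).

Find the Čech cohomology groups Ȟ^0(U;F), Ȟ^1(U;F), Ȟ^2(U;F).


Ȟ^0 ≅ 0,  Ȟ^1 ≅ Z ⊕ Z/2,  Ȟ^2 ≅ 0

intersection data:
  W12={t6} W13={t3,t4} W14={t8} W15={t5} W23={t1} W45={t2}
C dims 5,6; δ0: rk 5, SNF 1^4·2
Ȟ^0 = (5 − 5) − 0 = 0, so Ȟ^0 ≅ 0
Ȟ^1 = (6 − 0) − 5 = 1 plus torsion [2], so Ȟ^1 ≅ Z ⊕ Z/2
Ȟ^2 = (0 − 0) − 0 = 0, so Ȟ^2 ≅ 0


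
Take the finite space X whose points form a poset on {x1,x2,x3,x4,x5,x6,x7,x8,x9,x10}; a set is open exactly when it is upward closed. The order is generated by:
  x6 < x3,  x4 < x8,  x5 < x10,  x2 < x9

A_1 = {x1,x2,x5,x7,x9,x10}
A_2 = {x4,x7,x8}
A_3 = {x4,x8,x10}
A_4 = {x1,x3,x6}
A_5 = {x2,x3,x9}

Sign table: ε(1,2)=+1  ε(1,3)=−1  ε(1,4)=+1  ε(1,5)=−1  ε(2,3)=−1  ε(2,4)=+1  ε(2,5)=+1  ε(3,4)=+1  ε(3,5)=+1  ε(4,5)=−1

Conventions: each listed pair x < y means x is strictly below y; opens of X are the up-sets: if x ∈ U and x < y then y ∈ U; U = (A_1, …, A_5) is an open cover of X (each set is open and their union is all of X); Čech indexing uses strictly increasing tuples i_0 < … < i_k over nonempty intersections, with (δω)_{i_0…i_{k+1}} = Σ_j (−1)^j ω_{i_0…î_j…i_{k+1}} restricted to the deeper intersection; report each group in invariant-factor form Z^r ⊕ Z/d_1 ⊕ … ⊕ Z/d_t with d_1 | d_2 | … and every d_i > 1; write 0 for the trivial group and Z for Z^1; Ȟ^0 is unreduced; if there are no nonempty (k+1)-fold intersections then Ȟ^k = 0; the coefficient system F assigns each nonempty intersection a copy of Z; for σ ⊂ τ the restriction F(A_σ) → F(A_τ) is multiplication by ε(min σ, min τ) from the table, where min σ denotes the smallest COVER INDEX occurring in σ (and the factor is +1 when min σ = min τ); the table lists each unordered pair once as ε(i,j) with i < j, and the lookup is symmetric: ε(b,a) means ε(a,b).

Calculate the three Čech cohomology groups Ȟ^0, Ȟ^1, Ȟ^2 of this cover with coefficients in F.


Ȟ^0(U;F) ≅ Z, Ȟ^1(U;F) ≅ Z^2 and Ȟ^2(U;F) ≅ 0

intersection data:
  A12={x7} A13={x10} A14={x1} A15={x2,x9} A23={x4,x8} A45={x3}
C dims 5,6; δ0: rk 4, SNF 1^4
Ȟ^0 = (5 − 4) − 0 = 1, so Ȟ^0 ≅ Z
Ȟ^1 = (6 − 0) − 4 = 2, so Ȟ^1 ≅ Z^2
Ȟ^2 = (0 − 0) − 0 = 0, so Ȟ^2 ≅ 0


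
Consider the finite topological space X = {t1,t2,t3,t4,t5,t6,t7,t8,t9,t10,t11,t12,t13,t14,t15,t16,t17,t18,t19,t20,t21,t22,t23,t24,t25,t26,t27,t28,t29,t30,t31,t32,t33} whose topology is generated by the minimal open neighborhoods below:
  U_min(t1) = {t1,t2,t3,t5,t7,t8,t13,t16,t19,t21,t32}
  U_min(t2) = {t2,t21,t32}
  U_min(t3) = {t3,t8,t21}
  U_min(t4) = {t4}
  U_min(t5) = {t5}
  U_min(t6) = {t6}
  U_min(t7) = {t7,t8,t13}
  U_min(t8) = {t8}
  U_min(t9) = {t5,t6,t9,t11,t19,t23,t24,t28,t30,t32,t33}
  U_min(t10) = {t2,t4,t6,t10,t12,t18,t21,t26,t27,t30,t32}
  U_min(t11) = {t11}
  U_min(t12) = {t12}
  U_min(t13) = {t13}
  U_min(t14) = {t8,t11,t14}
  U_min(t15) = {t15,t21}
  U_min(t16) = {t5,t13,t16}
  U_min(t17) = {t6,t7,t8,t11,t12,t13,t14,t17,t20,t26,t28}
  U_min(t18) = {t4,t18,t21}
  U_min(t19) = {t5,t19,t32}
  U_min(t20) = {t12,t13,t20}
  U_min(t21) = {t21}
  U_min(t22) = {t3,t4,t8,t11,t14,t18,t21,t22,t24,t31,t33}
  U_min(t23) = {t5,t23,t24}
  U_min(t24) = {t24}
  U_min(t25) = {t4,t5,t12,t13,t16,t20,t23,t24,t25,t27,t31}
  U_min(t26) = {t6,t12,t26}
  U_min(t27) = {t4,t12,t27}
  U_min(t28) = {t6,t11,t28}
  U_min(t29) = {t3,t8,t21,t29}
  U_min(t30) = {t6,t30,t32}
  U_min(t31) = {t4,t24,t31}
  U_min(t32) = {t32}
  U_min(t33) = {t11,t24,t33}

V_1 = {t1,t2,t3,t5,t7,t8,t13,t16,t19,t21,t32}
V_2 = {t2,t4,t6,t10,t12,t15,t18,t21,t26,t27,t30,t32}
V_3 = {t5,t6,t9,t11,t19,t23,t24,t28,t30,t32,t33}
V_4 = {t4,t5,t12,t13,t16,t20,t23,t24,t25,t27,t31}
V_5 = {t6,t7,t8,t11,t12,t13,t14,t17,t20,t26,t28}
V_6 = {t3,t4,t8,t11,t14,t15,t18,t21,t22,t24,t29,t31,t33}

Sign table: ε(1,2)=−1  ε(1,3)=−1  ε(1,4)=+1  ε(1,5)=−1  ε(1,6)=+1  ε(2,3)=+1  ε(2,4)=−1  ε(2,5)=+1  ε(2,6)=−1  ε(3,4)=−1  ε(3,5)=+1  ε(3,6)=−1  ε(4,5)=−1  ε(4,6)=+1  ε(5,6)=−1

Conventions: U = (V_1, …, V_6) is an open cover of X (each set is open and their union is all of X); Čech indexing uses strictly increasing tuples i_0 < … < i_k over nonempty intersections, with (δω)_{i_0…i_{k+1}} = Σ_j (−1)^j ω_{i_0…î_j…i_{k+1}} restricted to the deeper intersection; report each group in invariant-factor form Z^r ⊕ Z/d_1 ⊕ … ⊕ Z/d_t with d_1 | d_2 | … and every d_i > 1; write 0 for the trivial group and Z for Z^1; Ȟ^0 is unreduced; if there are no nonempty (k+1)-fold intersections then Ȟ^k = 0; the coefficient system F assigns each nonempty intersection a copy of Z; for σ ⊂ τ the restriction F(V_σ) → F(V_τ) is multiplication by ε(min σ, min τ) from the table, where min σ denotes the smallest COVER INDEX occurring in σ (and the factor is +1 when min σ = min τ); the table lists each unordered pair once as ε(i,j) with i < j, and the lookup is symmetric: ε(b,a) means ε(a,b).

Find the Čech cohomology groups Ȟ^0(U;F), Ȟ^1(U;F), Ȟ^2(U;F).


nerve simplices:
  V12={t2,t21,t32} V13={t5,t19,t32} V14={t5,t13,t16} V15={t7,t8,t13} V16={t3,t8,t21} V23={t6,t30,t32} V24={t4,t12,t27} V25={t6,t12,t26} V26={t4,t15,t18,t21} V34={t5,t23,t24} V35={t6,t11,t28} V36={t11,t24,t33} V45={t12,t13,t20} V46={t4,t24,t31} V56={t8,t11,t14}
  V123={t32} V126={t21} V134={t5} V145={t13} V156={t8} V235={t6} V245={t12} V246={t4} V346={t24} V356={t11}
C dims 6,15,10; δ0: rk 5, SNF 1^5; δ1: rk 10, SNF 1^9·2
degree 0: 6−5−0 = 1 → Ȟ^0 ≅ Z
degree 1: 15−10−5 = 0 → Ȟ^1 ≅ 0
degree 2: 10−0−10 = 0 plus torsion [2] → Ȟ^2 ≅ Z/2

Ȟ^0 ≅ Z, Ȟ^1 ≅ 0, Ȟ^2 ≅ Z/2


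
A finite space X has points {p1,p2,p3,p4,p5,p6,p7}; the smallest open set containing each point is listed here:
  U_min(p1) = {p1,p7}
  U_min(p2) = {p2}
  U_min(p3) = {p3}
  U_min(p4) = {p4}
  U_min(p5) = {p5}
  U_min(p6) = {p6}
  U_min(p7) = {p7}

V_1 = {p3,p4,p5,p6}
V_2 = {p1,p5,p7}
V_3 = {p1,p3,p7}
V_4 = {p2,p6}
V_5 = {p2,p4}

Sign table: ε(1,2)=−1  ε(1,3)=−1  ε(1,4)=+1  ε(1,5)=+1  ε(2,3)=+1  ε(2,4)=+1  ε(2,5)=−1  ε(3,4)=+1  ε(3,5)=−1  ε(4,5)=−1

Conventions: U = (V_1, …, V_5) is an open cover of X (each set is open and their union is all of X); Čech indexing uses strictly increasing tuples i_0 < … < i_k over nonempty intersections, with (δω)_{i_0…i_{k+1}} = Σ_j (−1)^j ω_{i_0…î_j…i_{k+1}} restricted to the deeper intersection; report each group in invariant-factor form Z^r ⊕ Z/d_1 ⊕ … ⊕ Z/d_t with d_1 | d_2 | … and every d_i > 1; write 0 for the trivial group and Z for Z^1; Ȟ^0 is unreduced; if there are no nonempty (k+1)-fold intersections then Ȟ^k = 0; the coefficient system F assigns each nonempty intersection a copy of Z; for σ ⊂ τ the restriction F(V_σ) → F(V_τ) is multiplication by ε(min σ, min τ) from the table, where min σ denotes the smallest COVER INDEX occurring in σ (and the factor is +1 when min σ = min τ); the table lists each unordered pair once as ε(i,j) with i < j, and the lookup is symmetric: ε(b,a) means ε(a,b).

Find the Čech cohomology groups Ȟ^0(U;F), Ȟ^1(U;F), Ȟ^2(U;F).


Ȟ^0(U;F) ≅ 0, Ȟ^1(U;F) ≅ Z ⊕ Z/2, Ȟ^2(U;F) ≅ 0

nonempty overlaps:
  V12={p5} V13={p3} V14={p6} V15={p4} V23={p1,p7} V45={p2}
C dims 5,6; δ0: rk 5, SNF 1^4·2
degree 0: 5−5−0 = 0 → Ȟ^0 ≅ 0
degree 1: 6−0−5 = 1 plus torsion [2] → Ȟ^1 ≅ Z ⊕ Z/2
degree 2: 0−0−0 = 0 → Ȟ^2 ≅ 0


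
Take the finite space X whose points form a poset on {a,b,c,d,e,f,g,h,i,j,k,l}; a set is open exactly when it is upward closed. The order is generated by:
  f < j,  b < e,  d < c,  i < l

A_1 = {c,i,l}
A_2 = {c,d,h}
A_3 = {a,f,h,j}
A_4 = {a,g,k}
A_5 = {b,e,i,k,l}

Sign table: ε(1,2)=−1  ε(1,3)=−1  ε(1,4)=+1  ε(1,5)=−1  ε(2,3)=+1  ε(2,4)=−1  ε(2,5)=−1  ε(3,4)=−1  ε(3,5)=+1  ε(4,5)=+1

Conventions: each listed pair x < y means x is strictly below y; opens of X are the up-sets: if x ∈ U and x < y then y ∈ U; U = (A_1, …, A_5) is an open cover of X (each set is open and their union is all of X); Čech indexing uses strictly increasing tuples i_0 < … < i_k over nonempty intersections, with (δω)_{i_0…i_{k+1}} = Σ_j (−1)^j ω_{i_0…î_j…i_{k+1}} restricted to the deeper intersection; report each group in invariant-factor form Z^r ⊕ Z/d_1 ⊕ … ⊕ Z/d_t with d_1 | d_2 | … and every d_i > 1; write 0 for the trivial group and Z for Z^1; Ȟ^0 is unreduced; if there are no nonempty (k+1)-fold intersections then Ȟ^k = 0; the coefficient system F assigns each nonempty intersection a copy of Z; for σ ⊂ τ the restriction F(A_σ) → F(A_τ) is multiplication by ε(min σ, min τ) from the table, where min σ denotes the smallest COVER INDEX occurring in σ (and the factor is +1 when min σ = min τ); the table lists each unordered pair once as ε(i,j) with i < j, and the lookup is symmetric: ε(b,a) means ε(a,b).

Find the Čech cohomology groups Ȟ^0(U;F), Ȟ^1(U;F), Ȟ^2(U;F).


Ȟ^0 = 0, Ȟ^1 = Z/2, Ȟ^2 = 0

nerve of the cover:
  A12={c} A15={i,l} A23={h} A34={a} A45={k}
C dims 5,5; δ0: rk 5, SNF 1^4·2
Ȟ^0 = (5 − 5) − 0 = 0, so Ȟ^0 ≅ 0
Ȟ^1 = (5 − 0) − 5 = 0 plus torsion [2], so Ȟ^1 ≅ Z/2
Ȟ^2 = (0 − 0) − 0 = 0, so Ȟ^2 ≅ 0


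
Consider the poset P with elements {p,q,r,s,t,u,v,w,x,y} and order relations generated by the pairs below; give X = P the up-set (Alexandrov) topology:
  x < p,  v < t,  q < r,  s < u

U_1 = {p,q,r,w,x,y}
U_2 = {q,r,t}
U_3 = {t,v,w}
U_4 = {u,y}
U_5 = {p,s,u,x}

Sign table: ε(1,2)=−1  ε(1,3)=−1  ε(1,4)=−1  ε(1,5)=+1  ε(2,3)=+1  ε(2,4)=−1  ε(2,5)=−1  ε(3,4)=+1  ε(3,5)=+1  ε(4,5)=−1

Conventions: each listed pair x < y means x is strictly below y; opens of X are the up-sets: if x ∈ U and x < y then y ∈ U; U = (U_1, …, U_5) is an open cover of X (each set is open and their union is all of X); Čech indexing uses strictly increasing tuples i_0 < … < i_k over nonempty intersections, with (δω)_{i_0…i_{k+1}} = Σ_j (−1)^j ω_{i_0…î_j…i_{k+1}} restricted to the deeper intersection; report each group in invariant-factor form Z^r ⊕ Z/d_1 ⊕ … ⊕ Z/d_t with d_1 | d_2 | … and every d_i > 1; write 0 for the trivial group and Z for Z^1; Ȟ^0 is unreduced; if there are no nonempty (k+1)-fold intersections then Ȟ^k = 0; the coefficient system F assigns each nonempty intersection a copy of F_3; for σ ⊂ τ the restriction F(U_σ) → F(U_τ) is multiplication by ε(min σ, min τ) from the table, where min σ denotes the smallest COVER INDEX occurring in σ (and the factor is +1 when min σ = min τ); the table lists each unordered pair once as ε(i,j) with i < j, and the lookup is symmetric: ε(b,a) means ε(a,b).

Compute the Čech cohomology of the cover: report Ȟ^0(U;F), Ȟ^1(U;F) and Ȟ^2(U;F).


intersection data:
  U12={q,r} U13={w} U14={y} U15={p,x} U23={t} U45={u}
C dims 5,6; δ0: rk_F3 4
Ȟ^0 = (5 − 4) − 0 = 1, so Ȟ^0 ≅ Z/3
Ȟ^1 = (6 − 0) − 4 = 2, so Ȟ^1 ≅ Z/3 ⊕ Z/3
Ȟ^2 = (0 − 0) − 0 = 0, so Ȟ^2 ≅ 0

Ȟ^0 = Z/3, Ȟ^1 = Z/3 ⊕ Z/3, Ȟ^2 = 0


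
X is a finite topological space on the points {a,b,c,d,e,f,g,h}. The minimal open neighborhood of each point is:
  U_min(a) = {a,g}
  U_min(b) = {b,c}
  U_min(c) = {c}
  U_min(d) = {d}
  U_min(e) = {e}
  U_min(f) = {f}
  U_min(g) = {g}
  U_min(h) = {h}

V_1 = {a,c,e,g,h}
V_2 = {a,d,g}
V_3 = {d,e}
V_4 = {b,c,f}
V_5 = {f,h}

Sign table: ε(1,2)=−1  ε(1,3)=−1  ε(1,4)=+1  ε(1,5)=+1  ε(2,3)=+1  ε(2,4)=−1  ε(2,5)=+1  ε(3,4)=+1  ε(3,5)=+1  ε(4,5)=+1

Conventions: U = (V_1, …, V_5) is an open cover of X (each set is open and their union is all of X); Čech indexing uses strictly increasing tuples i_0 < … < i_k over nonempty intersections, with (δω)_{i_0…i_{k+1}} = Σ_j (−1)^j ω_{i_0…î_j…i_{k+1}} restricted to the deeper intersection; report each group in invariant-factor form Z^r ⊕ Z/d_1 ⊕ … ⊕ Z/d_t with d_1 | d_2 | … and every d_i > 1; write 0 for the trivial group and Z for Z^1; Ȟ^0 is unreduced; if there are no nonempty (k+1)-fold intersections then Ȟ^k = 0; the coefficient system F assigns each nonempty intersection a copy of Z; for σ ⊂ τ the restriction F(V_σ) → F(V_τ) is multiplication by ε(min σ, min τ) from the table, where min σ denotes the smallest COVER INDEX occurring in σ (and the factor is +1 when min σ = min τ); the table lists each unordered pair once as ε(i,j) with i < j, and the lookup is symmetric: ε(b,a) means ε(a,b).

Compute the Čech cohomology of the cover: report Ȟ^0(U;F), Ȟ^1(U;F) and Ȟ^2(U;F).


Ȟ^0 ≅ Z, Ȟ^1 ≅ Z^2, Ȟ^2 ≅ 0

nonempty overlaps:
  V12={a,g} V13={e} V14={c} V15={h} V23={d} V45={f}
C dims 5,6; δ0: rk 4, SNF 1^4
degree 0: 5−4−0 = 1 → Ȟ^0 ≅ Z
degree 1: 6−0−4 = 2 → Ȟ^1 ≅ Z^2
degree 2: 0−0−0 = 0 → Ȟ^2 ≅ 0


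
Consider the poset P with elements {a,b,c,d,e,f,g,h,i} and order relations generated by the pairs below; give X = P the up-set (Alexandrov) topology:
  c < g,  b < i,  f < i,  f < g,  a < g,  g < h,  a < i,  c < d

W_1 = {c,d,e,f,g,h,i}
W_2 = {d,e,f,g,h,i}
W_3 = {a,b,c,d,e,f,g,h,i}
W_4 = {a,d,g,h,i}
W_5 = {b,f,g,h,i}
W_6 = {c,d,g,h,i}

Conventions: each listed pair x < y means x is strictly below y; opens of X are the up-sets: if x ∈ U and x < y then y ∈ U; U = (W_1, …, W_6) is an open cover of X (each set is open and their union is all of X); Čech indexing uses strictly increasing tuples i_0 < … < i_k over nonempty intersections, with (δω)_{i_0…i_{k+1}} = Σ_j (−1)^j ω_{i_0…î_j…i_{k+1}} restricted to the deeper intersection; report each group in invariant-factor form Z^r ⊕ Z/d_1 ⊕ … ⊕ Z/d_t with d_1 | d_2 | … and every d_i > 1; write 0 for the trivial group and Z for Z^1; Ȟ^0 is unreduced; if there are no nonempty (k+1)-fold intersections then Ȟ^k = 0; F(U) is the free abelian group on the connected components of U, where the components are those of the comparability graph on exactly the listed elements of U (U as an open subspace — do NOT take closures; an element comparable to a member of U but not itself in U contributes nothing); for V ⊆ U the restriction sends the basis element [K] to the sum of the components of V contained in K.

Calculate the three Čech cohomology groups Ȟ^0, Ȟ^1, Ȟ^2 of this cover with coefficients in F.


Ȟ^0(U;F) ≅ Z^2, Ȟ^1(U;F) ≅ 0 and Ȟ^2(U;F) ≅ 0

nonempty overlaps:
  W12={d,e,f,g,h,i} W13={c,d,e,f,g,h,i} W14={d,g,h,i} W15={f,g,h,i} W16={c,d,g,h,i} W23={d,e,f,g,h,i} W24={d,g,h,i} W25={f,g,h,i} W26={d,g,h,i} W34={a,d,g,h,i} W35={b,f,g,h,i} W36={c,d,g,h,i} W45={g,h,i} W46={d,g,h,i} W56={g,h,i}
  W123={d,e,f,g,h,i} W124={d,g,h,i} W125={f,g,h,i} W126={d,g,h,i} W134={d,g,h,i} W135={f,g,h,i} W136={c,d,g,h,i} W145={g,h,i} W146={d,g,h,i} W156={g,h,i} W234={d,g,h,i} W235={f,g,h,i} W236={d,g,h,i} W245={g,h,i} W246={d,g,h,i} W256={g,h,i} W345={g,h,i} W346={d,g,h,i} W356={g,h,i} W456={g,h,i}
  W1234={d,g,h,i} W1235={f,g,h,i} W1236={d,g,h,i} W1245={g,h,i} W1246={d,g,h,i} W1256={g,h,i} W1345={g,h,i} W1346={d,g,h,i} W1356={g,h,i} W1456={g,h,i} W2345={g,h,i} W2346={d,g,h,i} W2356={g,h,i} W2456={g,h,i} W3456={g,h,i}
  W12345={g,h,i} W12346={d,g,h,i} W12356={g,h,i} W12456={g,h,i} W13456={g,h,i} W23456={g,h,i}
  W123456={g,h,i}
components per intersection:
  W1: {c,d,f,g,h,i} {e}
  W2: {d} {e} {f,g,h,i}
  W3: {a,b,c,d,f,g,h,i} {e}
  W4: {a,g,h,i} {d}
  W5: {b,f,g,h,i}
  W6: {c,d,g,h} {i}
  W12: {d} {e} {f,g,h,i}
  W13: {c,d,f,g,h,i} {e}
  W14: {d} {g,h} {i}
  W15: {f,g,h,i}
  W16: {c,d,g,h} {i}
  W23: {d} {e} {f,g,h,i}
  W24: {d} {g,h} {i}
  W25: {f,g,h,i}
  W26: {d} {g,h} {i}
  W34: {a,g,h,i} {d}
  W35: {b,f,g,h,i}
  W36: {c,d,g,h} {i}
  W45: {g,h} {i}
  W46: {d} {g,h} {i}
  W56: {g,h} {i}
  W123: {d} {e} {f,g,h,i}
  W124: {d} {g,h} {i}
  W125: {f,g,h,i}
  W126: {d} {g,h} {i}
  W134: {d} {g,h} {i}
  W135: {f,g,h,i}
  W136: {c,d,g,h} {i}
  W145: {g,h} {i}
  W146: {d} {g,h} {i}
  W156: {g,h} {i}
  W234: {d} {g,h} {i}
  W235: {f,g,h,i}
  W236: {d} {g,h} {i}
  W245: {g,h} {i}
  W246: {d} {g,h} {i}
  W256: {g,h} {i}
  W345: {g,h} {i}
  W346: {d} {g,h} {i}
  W356: {g,h} {i}
  W456: {g,h} {i}
  W1234: {d} {g,h} {i}
  W1235: {f,g,h,i}
  W1236: {d} {g,h} {i}
  W1245: {g,h} {i}
  W1246: {d} {g,h} {i}
  W1256: {g,h} {i}
  W1345: {g,h} {i}
  W1346: {d} {g,h} {i}
  W1356: {g,h} {i}
  W1456: {g,h} {i}
  W2345: {g,h} {i}
  W2346: {d} {g,h} {i}
  W2356: {g,h} {i}
  W2456: {g,h} {i}
  W3456: {g,h} {i}
  W12345: {g,h} {i}
  W12346: {d} {g,h} {i}
  W12356: {g,h} {i}
  W12456: {g,h} {i}
  W13456: {g,h} {i}
  W23456: {g,h} {i}
  W123456: {g,h} {i}
C dims 12,33,46,34; δ0: rk 10, SNF 1^10; δ1: rk 23, SNF 1^23; δ2: rk 23, SNF 1^23
degree 0: 12−10−0 = 2 → Ȟ^0 ≅ Z^2
degree 1: 33−23−10 = 0 → Ȟ^1 ≅ 0
degree 2: 46−23−23 = 0 → Ȟ^2 ≅ 0


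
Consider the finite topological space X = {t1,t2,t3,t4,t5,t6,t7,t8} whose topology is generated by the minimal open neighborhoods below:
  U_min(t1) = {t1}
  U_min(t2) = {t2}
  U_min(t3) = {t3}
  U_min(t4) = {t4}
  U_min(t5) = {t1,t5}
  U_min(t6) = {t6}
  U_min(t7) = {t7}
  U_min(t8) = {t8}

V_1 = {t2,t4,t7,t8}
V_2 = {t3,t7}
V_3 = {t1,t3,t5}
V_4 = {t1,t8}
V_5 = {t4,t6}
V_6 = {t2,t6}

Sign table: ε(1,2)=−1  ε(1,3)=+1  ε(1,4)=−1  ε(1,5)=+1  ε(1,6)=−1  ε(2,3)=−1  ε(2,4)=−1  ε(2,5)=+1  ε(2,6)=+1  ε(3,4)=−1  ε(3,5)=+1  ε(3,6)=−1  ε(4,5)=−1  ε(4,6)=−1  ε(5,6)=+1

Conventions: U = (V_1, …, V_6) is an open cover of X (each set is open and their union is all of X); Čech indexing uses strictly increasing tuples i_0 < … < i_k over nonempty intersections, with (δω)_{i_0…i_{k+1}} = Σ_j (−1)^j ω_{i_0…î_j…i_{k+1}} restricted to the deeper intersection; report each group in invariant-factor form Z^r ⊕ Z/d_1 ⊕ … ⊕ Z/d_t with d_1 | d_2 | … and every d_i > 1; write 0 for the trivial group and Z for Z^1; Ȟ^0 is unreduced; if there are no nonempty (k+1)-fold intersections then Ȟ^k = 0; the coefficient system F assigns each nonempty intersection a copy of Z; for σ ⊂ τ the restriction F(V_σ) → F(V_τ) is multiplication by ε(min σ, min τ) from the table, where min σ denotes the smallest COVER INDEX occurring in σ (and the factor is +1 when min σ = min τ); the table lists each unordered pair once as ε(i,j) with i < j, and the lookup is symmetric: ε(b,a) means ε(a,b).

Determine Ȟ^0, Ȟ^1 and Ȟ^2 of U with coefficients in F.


nonempty intersections:
  V12={t7} V14={t8} V15={t4} V16={t2} V23={t3} V34={t1} V56={t6}
C dims 6,7; δ0: rk 6, SNF 1^5·2
Ȟ^0: (6−6)−0=0 ⇒ 0
Ȟ^1: (7−0)−6=1 plus torsion [2] ⇒ Z ⊕ Z/2
Ȟ^2: (0−0)−0=0 ⇒ 0

Ȟ^0 ≅ 0; Ȟ^1 ≅ Z ⊕ Z/2; Ȟ^2 ≅ 0


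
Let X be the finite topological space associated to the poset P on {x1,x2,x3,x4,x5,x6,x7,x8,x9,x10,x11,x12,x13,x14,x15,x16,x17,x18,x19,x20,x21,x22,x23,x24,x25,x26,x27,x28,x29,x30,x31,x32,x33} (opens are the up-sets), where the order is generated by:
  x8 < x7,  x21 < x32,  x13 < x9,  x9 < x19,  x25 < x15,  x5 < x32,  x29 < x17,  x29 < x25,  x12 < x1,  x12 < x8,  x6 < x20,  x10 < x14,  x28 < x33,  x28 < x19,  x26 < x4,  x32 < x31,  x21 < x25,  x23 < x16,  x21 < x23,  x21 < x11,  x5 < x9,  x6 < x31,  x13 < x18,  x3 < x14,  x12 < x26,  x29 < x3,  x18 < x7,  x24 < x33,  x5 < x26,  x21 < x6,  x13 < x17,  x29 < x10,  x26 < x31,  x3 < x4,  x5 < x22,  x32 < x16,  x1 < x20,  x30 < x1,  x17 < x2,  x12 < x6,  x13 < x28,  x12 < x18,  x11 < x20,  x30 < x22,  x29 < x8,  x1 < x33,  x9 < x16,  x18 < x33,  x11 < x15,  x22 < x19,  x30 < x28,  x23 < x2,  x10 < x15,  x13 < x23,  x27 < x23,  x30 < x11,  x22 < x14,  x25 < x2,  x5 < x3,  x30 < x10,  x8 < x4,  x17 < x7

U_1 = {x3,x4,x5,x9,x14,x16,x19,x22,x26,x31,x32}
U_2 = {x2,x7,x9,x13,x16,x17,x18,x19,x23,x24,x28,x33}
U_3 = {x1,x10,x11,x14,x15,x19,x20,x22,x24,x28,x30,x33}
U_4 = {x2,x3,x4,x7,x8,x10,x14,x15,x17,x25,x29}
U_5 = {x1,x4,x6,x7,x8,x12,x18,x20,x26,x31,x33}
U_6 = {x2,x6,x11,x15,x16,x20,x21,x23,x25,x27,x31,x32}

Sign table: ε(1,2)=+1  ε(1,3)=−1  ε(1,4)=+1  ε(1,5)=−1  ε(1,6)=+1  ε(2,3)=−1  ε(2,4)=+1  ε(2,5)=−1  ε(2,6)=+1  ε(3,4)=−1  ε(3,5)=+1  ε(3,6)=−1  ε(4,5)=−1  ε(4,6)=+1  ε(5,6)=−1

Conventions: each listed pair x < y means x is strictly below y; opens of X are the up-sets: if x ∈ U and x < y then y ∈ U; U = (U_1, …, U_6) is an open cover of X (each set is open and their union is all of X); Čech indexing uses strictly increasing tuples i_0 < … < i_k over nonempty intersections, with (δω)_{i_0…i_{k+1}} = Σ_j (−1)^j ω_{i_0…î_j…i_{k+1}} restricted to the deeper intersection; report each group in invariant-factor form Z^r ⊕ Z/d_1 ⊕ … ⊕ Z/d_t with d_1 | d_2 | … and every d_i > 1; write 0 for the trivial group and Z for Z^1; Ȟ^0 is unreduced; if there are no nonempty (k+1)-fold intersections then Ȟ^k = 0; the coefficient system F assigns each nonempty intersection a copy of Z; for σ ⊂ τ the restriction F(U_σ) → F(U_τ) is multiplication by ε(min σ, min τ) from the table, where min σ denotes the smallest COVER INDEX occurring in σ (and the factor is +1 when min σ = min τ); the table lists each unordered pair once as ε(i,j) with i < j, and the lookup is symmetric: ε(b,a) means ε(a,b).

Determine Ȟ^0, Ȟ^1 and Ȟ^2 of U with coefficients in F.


Ȟ^0 = Z,  Ȟ^1 = 0,  Ȟ^2 = Z/2

nonempty intersections:
  U12={x9,x16,x19} U13={x14,x19,x22} U14={x3,x4,x14} U15={x4,x26,x31} U16={x16,x31,x32} U23={x19,x24,x28,x33} U24={x2,x7,x17} U25={x7,x18,x33} U26={x2,x16,x23} U34={x10,x14,x15} U35={x1,x20,x33} U36={x11,x15,x20} U45={x4,x7,x8} U46={x2,x15,x25} U56={x6,x20,x31}
  U123={x19} U126={x16} U134={x14} U145={x4} U156={x31} U235={x33} U245={x7} U246={x2} U346={x15} U356={x20}
C dims 6,15,10; δ0: rk 5, SNF 1^5; δ1: rk 10, SNF 1^9·2
Ȟ^0: (6−5)−0=1 ⇒ Z
Ȟ^1: (15−10)−5=0 ⇒ 0
Ȟ^2: (10−0)−10=0 plus torsion [2] ⇒ Z/2


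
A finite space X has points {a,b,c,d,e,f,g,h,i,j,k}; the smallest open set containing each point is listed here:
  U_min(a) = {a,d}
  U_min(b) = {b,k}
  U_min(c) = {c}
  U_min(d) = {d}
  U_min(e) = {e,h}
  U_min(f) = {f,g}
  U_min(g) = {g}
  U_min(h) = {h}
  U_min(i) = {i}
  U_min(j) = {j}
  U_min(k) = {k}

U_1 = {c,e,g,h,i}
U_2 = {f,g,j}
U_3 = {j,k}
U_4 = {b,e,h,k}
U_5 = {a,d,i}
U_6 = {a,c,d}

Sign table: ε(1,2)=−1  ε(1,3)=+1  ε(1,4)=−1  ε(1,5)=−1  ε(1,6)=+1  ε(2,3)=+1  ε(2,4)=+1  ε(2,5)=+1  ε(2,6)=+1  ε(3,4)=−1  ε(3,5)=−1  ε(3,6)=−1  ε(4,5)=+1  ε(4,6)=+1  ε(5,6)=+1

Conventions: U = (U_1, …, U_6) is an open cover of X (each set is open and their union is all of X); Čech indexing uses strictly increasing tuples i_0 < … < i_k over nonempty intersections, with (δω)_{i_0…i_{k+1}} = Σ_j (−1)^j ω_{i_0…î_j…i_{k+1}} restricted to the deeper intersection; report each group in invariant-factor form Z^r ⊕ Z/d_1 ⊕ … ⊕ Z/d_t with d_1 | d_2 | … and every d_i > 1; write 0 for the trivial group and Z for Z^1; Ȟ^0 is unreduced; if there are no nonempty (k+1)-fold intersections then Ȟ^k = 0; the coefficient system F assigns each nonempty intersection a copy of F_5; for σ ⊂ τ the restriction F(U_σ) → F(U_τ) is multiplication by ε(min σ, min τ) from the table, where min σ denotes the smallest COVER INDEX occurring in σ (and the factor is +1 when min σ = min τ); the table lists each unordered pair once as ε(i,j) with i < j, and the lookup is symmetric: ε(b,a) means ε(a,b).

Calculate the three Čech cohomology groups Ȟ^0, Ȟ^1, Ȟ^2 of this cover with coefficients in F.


intersection data:
  U12={g} U14={e,h} U15={i} U16={c} U23={j} U34={k} U56={a,d}
C dims 6,7; δ0: rk_F5 6
Ȟ^0 = (6 − 6) − 0 = 0, so Ȟ^0 ≅ 0
Ȟ^1 = (7 − 0) − 6 = 1, so Ȟ^1 ≅ Z/5
Ȟ^2 = (0 − 0) − 0 = 0, so Ȟ^2 ≅ 0

Ȟ^0 ≅ 0, Ȟ^1 ≅ Z/5 and Ȟ^2 ≅ 0
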